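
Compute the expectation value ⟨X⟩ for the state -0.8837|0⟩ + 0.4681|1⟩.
-0.8273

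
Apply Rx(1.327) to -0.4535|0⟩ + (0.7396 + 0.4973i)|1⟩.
(-0.05101 - 0.4555i)|0⟩ + (0.5827 + 0.6711i)|1⟩

Rx(1.327) = [[cos(θ/2), −i·sin(θ/2)], [−i·sin(θ/2), cos(θ/2)]]; θ = 1.327, cos(θ/2) ≈ 0.787841, sin(θ/2) ≈ 0.615878.
With a = amp(|0⟩) = -0.4535 and b = amp(|1⟩) = (0.7396 + 0.4973i):
new amp(|0⟩) = (0.787841)·a + (-0.615878i)·b = (-0.05101 - 0.4555i)
new amp(|1⟩) = (-0.615878i)·a + (0.787841)·b = (0.5827 + 0.6711i)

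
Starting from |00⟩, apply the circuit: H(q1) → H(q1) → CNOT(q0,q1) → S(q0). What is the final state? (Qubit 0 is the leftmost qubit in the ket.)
|00⟩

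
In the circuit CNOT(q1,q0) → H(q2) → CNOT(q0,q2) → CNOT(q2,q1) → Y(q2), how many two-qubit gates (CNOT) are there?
3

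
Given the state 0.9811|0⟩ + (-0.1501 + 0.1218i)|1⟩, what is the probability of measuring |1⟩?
0.03737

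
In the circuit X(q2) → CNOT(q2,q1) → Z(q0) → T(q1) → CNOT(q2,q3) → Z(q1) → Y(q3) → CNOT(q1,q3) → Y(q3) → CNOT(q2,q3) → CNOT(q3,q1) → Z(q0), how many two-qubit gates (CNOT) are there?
5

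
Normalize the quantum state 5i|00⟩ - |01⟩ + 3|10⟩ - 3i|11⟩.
0.7538i|00⟩ - 0.1508|01⟩ + 0.4523|10⟩ - 0.4523i|11⟩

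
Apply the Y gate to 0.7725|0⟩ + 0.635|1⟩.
-0.635i|0⟩ + 0.7725i|1⟩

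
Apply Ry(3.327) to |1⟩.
-0.9957|0⟩ - 0.09257|1⟩

Ry(3.327) = [[cos(θ/2), −sin(θ/2)], [sin(θ/2), cos(θ/2)]]; θ = 3.327, cos(θ/2) ≈ -0.0925709, sin(θ/2) ≈ 0.995706.
With a = amp(|0⟩) = 0 and b = amp(|1⟩) = 1:
new amp(|0⟩) = (-0.0925709)·a + (-0.995706)·b = -0.9957
new amp(|1⟩) = (0.995706)·a + (-0.0925709)·b = -0.09257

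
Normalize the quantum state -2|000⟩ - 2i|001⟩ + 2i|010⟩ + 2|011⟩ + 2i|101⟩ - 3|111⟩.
-0.3714|000⟩ - 0.3714i|001⟩ + 0.3714i|010⟩ + 0.3714|011⟩ + 0.3714i|101⟩ - 0.5571|111⟩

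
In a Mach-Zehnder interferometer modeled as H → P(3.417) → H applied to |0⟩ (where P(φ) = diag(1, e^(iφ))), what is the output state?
(0.01884 - 0.136i)|0⟩ + (0.9812 + 0.136i)|1⟩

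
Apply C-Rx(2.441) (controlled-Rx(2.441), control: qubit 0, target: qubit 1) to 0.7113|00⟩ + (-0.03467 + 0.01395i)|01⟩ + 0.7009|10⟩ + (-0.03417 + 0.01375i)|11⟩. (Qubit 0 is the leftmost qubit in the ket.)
0.7113|00⟩ + (-0.03467 + 0.01395i)|01⟩ + (0.2534 + 0.03209i)|10⟩ + (-0.01173 - 0.6536i)|11⟩

C-Rx(2.441) leaves the control-|0⟩ kets |00⟩, |01⟩ unchanged and applies Rx(2.441) to qubit 1 on the control-|1⟩ pair (|10⟩, |11⟩).
Rx(2.441) = [[cos(θ/2), −i·sin(θ/2)], [−i·sin(θ/2), cos(θ/2)]]; θ = 2.441, cos(θ/2) ≈ 0.343176, sin(θ/2) ≈ 0.939271.
With a = amp(|10⟩) = 0.7009 and b = amp(|11⟩) = (-0.03417 + 0.01375i):
new amp(|10⟩) = (0.343176)·a + (-0.939271i)·b = (0.2534 + 0.03209i)
new amp(|11⟩) = (-0.939271i)·a + (0.343176)·b = (-0.01173 - 0.6536i)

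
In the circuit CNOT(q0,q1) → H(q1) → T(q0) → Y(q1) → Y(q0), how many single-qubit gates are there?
4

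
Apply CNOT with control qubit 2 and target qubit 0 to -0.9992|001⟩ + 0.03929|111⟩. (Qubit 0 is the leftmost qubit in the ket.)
0.03929|011⟩ - 0.9992|101⟩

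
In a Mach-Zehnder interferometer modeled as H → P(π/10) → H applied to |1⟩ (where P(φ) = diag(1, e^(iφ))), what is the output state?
(0.02447 - 0.1545i)|0⟩ + (0.9755 + 0.1545i)|1⟩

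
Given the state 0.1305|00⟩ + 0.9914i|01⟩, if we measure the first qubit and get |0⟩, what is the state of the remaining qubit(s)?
0.1305|0⟩ + 0.9914i|1⟩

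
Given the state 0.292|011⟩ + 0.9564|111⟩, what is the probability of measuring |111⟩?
0.9147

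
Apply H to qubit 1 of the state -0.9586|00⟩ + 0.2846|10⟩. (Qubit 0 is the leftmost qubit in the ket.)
-0.6778|00⟩ - 0.6778|01⟩ + 0.2012|10⟩ + 0.2012|11⟩

H on qubit 1 mixes each pair of kets that differ only in qubit 1: amplitudes (a, b) of (|…0…⟩, |…1…⟩) become ((a + b)/√2, (a − b)/√2). Kets absent from the input have amplitude 0.
(|00⟩, |01⟩): (a, b) = (-0.9586, 0) → (-0.6778, -0.6778)
(|10⟩, |11⟩): (a, b) = (0.2846, 0) → (0.2012, 0.2012)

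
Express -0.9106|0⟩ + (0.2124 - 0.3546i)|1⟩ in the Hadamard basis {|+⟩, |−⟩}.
(-0.4937 - 0.2507i)|+⟩ + (-0.7941 + 0.2507i)|−⟩

With |ψ⟩ = α|0⟩ + β|1⟩, the Hadamard-basis coefficients are ⟨+|ψ⟩ = (α + β)/√2 and ⟨−|ψ⟩ = (α − β)/√2.
Here α = -0.9106, β = (0.2124 - 0.3546i): (α + β)/√2 = (-0.4937 - 0.2507i), (α − β)/√2 = (-0.7941 + 0.2507i).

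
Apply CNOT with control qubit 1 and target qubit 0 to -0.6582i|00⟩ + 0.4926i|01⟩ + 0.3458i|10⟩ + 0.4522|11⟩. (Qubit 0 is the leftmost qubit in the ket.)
-0.6582i|00⟩ + 0.4522|01⟩ + 0.3458i|10⟩ + 0.4926i|11⟩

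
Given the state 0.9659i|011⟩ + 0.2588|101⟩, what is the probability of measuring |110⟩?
0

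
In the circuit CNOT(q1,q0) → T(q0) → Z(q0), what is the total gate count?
3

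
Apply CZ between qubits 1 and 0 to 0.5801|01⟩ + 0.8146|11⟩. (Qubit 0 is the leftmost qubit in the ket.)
0.5801|01⟩ - 0.8146|11⟩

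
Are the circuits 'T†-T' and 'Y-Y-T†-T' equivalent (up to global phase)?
Yes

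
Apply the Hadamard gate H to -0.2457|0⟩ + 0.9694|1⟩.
0.5117|0⟩ - 0.8592|1⟩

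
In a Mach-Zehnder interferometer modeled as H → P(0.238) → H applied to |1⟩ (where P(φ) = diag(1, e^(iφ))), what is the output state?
(0.01409 - 0.1179i)|0⟩ + (0.9859 + 0.1179i)|1⟩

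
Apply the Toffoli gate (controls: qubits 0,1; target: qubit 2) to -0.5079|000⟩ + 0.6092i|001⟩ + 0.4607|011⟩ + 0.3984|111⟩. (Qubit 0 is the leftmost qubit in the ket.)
-0.5079|000⟩ + 0.6092i|001⟩ + 0.4607|011⟩ + 0.3984|110⟩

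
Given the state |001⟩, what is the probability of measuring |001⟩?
1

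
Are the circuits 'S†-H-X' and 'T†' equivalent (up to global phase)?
No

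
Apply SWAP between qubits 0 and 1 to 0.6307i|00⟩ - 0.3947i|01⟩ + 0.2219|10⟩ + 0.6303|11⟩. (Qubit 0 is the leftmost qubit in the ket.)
0.6307i|00⟩ + 0.2219|01⟩ - 0.3947i|10⟩ + 0.6303|11⟩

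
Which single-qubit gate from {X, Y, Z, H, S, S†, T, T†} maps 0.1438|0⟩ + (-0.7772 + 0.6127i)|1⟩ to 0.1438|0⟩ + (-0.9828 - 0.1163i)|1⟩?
T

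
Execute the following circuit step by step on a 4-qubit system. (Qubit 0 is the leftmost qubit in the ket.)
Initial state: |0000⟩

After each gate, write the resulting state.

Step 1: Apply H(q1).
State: 1/√2|0000⟩ + 1/√2|0100⟩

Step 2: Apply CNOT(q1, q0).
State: 1/√2|0000⟩ + 1/√2|1100⟩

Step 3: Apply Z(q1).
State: 1/√2|0000⟩ - 1/√2|1100⟩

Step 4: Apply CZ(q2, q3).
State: 1/√2|0000⟩ - 1/√2|1100⟩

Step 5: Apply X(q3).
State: 1/√2|0001⟩ - 1/√2|1101⟩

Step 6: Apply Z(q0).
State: 1/√2|0001⟩ + 1/√2|1101⟩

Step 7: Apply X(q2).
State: 1/√2|0011⟩ + 1/√2|1111⟩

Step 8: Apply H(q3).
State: 1/2|0010⟩ - 1/2|0011⟩ + 1/2|1110⟩ - 1/2|1111⟩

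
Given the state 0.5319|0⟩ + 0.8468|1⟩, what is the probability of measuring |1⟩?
0.7171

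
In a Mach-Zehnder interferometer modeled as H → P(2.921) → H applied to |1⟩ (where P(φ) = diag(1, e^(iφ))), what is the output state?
(0.9879 - 0.1094i)|0⟩ + (0.01212 + 0.1094i)|1⟩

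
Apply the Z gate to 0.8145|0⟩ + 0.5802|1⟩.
0.8145|0⟩ - 0.5802|1⟩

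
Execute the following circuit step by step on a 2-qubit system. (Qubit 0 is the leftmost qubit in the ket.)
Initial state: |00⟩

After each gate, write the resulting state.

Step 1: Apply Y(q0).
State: i|10⟩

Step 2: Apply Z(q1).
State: i|10⟩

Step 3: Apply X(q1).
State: i|11⟩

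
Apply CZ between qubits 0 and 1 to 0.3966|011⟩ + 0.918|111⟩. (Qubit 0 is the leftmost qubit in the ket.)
0.3966|011⟩ - 0.918|111⟩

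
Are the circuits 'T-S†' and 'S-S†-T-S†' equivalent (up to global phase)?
Yes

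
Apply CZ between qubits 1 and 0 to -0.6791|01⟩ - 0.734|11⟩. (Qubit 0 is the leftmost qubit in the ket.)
-0.6791|01⟩ + 0.734|11⟩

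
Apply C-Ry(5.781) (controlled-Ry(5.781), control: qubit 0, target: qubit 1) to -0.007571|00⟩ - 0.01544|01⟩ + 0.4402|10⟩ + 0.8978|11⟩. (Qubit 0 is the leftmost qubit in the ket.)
-0.007571|00⟩ - 0.01544|01⟩ - 0.6495|10⟩ - 0.7603|11⟩

C-Ry(5.781) leaves the control-|0⟩ kets |00⟩, |01⟩ unchanged and applies Ry(5.781) to qubit 1 on the control-|1⟩ pair (|10⟩, |11⟩).
Ry(5.781) = [[cos(θ/2), −sin(θ/2)], [sin(θ/2), cos(θ/2)]]; θ = 5.781, cos(θ/2) ≈ -0.968642, sin(θ/2) ≈ 0.248462.
With a = amp(|10⟩) = 0.4402 and b = amp(|11⟩) = 0.8978:
new amp(|10⟩) = (-0.968642)·a + (-0.248462)·b = -0.6495
new amp(|11⟩) = (0.248462)·a + (-0.968642)·b = -0.7603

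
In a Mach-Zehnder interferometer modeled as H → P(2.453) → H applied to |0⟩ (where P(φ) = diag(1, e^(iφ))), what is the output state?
(0.1139 + 0.3177i)|0⟩ + (0.8861 - 0.3177i)|1⟩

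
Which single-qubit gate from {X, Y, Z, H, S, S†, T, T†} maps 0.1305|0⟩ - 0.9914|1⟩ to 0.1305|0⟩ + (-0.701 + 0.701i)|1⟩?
T†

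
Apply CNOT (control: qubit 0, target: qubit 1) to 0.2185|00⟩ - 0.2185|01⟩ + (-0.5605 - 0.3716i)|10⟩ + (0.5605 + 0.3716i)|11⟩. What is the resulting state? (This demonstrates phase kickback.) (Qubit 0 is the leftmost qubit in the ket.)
0.2185|00⟩ - 0.2185|01⟩ + (0.5605 + 0.3716i)|10⟩ + (-0.5605 - 0.3716i)|11⟩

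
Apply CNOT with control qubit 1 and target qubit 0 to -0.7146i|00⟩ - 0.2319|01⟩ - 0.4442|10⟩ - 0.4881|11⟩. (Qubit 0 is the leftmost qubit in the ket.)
-0.7146i|00⟩ - 0.4881|01⟩ - 0.4442|10⟩ - 0.2319|11⟩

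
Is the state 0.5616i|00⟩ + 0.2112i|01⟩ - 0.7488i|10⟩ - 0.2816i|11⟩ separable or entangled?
Separable

Writing the state as a|00⟩ + b|01⟩ + c|10⟩ + d|11⟩, it is a product state iff ad − bc = 0.
Here (a, b, c, d) = (0.5616i, 0.2112i, -0.7488i, -0.2816i): ad − bc = (0.5616i)(-0.2816i) − (0.2112i)(-0.7488i) = 0, so the state is separable.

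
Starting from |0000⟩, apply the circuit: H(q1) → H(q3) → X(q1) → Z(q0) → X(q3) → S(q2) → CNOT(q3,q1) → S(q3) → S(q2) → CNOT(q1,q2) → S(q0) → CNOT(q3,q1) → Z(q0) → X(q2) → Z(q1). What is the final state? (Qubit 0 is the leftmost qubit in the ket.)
(1/2)i|0001⟩ + 1/2|0010⟩ - 1/2|0100⟩ - (1/2)i|0111⟩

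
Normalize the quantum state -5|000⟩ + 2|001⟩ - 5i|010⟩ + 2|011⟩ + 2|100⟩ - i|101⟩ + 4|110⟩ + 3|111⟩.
-0.533|000⟩ + 0.2132|001⟩ - 0.533i|010⟩ + 0.2132|011⟩ + 0.2132|100⟩ - 0.1066i|101⟩ + 0.4264|110⟩ + 0.3198|111⟩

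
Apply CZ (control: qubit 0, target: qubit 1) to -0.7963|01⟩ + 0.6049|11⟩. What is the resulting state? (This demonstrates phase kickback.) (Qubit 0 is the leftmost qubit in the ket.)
-0.7963|01⟩ - 0.6049|11⟩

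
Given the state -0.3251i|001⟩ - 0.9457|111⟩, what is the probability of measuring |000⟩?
0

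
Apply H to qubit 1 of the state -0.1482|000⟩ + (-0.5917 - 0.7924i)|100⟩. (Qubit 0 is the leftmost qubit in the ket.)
-0.1048|000⟩ - 0.1048|010⟩ + (-0.4184 - 0.5603i)|100⟩ + (-0.4184 - 0.5603i)|110⟩

H on qubit 1 mixes each pair of kets that differ only in qubit 1: amplitudes (a, b) of (|…0…⟩, |…1…⟩) become ((a + b)/√2, (a − b)/√2). Kets absent from the input have amplitude 0.
(|000⟩, |010⟩): (a, b) = (-0.1482, 0) → (-0.1048, -0.1048)
(|100⟩, |110⟩): (a, b) = ((-0.5917 - 0.7924i), 0) → ((-0.4184 - 0.5603i), (-0.4184 - 0.5603i))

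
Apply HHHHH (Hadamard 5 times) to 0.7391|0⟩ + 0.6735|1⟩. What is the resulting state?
0.9989|0⟩ + 0.04639|1⟩

H² = I, so H^5 = H: a single Hadamard. With (a, b) = (0.7391, 0.6735), H gives ((a + b)/√2, (a − b)/√2) = (0.9989, 0.04639).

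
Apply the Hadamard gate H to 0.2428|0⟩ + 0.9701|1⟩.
0.8576|0⟩ - 0.5143|1⟩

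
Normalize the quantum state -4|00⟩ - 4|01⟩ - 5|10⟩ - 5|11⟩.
-0.4417|00⟩ - 0.4417|01⟩ - 0.5522|10⟩ - 0.5522|11⟩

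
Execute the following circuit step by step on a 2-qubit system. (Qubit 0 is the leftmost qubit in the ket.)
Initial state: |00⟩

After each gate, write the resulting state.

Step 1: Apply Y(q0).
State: i|10⟩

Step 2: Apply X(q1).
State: i|11⟩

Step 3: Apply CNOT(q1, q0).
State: i|01⟩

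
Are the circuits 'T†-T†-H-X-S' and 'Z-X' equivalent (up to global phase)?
No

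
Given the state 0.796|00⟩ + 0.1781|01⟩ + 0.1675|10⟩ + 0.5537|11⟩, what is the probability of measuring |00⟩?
0.6336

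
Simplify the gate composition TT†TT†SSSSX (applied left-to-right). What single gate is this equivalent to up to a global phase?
X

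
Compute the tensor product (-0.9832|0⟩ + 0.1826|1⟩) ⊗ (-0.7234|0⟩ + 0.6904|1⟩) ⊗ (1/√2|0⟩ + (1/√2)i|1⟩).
0.5029|000⟩ + 0.5029i|001⟩ - 0.48|010⟩ - 0.48i|011⟩ - 0.0934|100⟩ - 0.0934i|101⟩ + 0.08914|110⟩ + 0.08914i|111⟩

amp(|b₁b₂…⟩) = product of the factor amplitudes for bits b₁, b₂, …; only kets whose every factor amplitude is nonzero survive.
|000⟩: (-0.9832)(-0.7234)(1/√2) = 0.5029
|001⟩: (-0.9832)(-0.7234)((1/√2)i) = 0.5029i
|010⟩: (-0.9832)(0.6904)(1/√2) = -0.48
|011⟩: (-0.9832)(0.6904)((1/√2)i) = -0.48i
|100⟩: (0.1826)(-0.7234)(1/√2) = -0.0934
|101⟩: (0.1826)(-0.7234)((1/√2)i) = -0.0934i
|110⟩: (0.1826)(0.6904)(1/√2) = 0.08914
|111⟩: (0.1826)(0.6904)((1/√2)i) = 0.08914i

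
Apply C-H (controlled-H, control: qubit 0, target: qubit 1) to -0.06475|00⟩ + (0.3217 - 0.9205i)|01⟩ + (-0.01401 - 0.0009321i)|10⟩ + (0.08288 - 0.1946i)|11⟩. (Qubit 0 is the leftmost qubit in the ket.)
-0.06475|00⟩ + (0.3217 - 0.9205i)|01⟩ + (0.0487 - 0.1383i)|10⟩ + (-0.06851 + 0.1369i)|11⟩

C-H leaves the control-|0⟩ kets |00⟩, |01⟩ unchanged and applies H to qubit 1 on the control-|1⟩ pair (|10⟩, |11⟩).
H = [[1/√2, 1/√2], [1/√2, -1/√2]].
With a = amp(|10⟩) = (-0.01401 - 0.0009321i) and b = amp(|11⟩) = (0.08288 - 0.1946i):
new amp(|10⟩) = (1/√2)·a + (1/√2)·b = (0.0487 - 0.1383i)
new amp(|11⟩) = (1/√2)·a + (-1/√2)·b = (-0.06851 + 0.1369i)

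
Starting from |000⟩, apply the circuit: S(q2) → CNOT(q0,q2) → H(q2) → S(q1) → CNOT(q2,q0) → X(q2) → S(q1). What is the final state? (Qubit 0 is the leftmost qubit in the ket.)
1/√2|001⟩ + 1/√2|100⟩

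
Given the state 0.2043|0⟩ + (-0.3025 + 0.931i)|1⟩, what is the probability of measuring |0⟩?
0.04174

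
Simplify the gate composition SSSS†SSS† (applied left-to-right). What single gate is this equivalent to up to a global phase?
S†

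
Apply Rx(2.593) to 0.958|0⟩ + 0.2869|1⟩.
(0.2595 - 0.2762i)|0⟩ + (0.07771 - 0.9222i)|1⟩

Rx(2.593) = [[cos(θ/2), −i·sin(θ/2)], [−i·sin(θ/2), cos(θ/2)]]; θ = 2.593, cos(θ/2) ≈ 0.27087, sin(θ/2) ≈ 0.962616.
With a = amp(|0⟩) = 0.958 and b = amp(|1⟩) = 0.2869:
new amp(|0⟩) = (0.27087)·a + (-0.962616i)·b = (0.2595 - 0.2762i)
new amp(|1⟩) = (-0.962616i)·a + (0.27087)·b = (0.07771 - 0.9222i)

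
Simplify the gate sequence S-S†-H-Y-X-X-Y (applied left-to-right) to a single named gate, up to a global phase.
H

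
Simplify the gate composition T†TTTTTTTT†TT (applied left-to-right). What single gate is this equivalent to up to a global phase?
T†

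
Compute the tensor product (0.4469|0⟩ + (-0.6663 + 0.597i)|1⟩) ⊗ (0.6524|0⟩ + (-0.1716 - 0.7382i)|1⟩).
0.2916|00⟩ + (-0.07669 - 0.3299i)|01⟩ + (-0.4347 + 0.3895i)|10⟩ + (0.555 + 0.3894i)|11⟩

amp(|b₁b₂…⟩) = product of the factor amplitudes for bits b₁, b₂, …; only kets whose every factor amplitude is nonzero survive.
|00⟩: (0.4469)(0.6524) = 0.2916
|01⟩: (0.4469)(-0.1716 - 0.7382i) = (-0.07669 - 0.3299i)
|10⟩: (-0.6663 + 0.597i)(0.6524) = (-0.4347 + 0.3895i)
|11⟩: (-0.6663 + 0.597i)(-0.1716 - 0.7382i) = (0.555 + 0.3894i)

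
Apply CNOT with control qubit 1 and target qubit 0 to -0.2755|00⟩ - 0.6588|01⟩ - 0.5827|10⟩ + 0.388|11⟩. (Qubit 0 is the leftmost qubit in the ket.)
-0.2755|00⟩ + 0.388|01⟩ - 0.5827|10⟩ - 0.6588|11⟩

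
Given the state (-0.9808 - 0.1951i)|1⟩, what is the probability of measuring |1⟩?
1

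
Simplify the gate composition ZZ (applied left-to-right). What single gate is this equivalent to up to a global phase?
I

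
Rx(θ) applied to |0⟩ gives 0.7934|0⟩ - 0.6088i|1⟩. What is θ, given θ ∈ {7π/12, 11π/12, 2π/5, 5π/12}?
5π/12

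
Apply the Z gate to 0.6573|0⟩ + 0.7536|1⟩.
0.6573|0⟩ - 0.7536|1⟩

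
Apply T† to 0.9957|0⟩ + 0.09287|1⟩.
0.9957|0⟩ + (0.06567 - 0.06567i)|1⟩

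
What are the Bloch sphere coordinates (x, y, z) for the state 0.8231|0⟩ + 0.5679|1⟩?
(0.9349, 0, 0.355)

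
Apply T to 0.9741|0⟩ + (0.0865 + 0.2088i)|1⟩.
0.9741|0⟩ + (-0.08648 + 0.2088i)|1⟩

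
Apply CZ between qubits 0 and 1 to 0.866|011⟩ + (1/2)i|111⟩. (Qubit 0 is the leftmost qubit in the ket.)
0.866|011⟩ - (1/2)i|111⟩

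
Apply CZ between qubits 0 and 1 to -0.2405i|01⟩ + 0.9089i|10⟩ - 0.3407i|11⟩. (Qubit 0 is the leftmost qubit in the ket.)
-0.2405i|01⟩ + 0.9089i|10⟩ + 0.3407i|11⟩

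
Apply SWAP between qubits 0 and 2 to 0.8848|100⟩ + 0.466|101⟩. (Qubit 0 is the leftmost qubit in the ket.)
0.8848|001⟩ + 0.466|101⟩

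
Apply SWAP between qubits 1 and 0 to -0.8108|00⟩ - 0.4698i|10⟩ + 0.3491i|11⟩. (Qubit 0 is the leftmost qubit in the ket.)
-0.8108|00⟩ - 0.4698i|01⟩ + 0.3491i|11⟩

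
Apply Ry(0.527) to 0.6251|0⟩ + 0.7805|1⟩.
0.4002|0⟩ + 0.9164|1⟩

Ry(0.527) = [[cos(θ/2), −sin(θ/2)], [sin(θ/2), cos(θ/2)]]; θ = 0.527, cos(θ/2) ≈ 0.965484, sin(θ/2) ≈ 0.260461.
With a = amp(|0⟩) = 0.6251 and b = amp(|1⟩) = 0.7805:
new amp(|0⟩) = (0.965484)·a + (-0.260461)·b = 0.4002
new amp(|1⟩) = (0.260461)·a + (0.965484)·b = 0.9164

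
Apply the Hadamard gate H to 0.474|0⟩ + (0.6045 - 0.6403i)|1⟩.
(0.7626 - 0.4528i)|0⟩ + (-0.09228 + 0.4528i)|1⟩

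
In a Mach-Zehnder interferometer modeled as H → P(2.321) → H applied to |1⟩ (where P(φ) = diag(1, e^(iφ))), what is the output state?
(0.8409 - 0.3658i)|0⟩ + (0.1591 + 0.3658i)|1⟩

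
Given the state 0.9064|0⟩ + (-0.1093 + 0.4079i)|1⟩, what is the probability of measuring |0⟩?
0.8216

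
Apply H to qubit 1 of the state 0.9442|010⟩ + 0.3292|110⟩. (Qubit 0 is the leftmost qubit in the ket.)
0.6677|000⟩ - 0.6677|010⟩ + 0.2328|100⟩ - 0.2328|110⟩

H on qubit 1 mixes each pair of kets that differ only in qubit 1: amplitudes (a, b) of (|…0…⟩, |…1…⟩) become ((a + b)/√2, (a − b)/√2). Kets absent from the input have amplitude 0.
(|000⟩, |010⟩): (a, b) = (0, 0.9442) → (0.6677, -0.6677)
(|100⟩, |110⟩): (a, b) = (0, 0.3292) → (0.2328, -0.2328)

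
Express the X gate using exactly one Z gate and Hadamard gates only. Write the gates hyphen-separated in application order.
H-Z-H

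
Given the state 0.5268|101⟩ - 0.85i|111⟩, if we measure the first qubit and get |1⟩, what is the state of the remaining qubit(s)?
0.5268|01⟩ - 0.85i|11⟩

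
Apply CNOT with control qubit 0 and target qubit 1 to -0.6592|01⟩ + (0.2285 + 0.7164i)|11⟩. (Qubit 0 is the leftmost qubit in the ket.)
-0.6592|01⟩ + (0.2285 + 0.7164i)|10⟩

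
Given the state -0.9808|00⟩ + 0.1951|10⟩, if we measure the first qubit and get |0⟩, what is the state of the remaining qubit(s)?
-|0⟩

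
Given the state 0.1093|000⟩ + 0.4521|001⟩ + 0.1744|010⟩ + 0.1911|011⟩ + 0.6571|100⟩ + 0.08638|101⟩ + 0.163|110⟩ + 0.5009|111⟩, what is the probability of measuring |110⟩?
0.02657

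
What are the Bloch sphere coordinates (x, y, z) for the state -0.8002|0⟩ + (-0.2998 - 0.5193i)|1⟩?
(0.4798, 0.8311, 0.2808)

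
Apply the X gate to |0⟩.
|1⟩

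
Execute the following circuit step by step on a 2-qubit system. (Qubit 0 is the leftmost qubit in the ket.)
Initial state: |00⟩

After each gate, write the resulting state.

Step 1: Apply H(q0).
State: 1/√2|00⟩ + 1/√2|10⟩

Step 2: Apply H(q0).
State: |00⟩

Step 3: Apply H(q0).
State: 1/√2|00⟩ + 1/√2|10⟩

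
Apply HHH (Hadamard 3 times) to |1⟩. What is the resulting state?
1/√2|0⟩ - 1/√2|1⟩

H² = I, so H^3 = H: a single Hadamard. With (a, b) = (0, 1), H gives ((a + b)/√2, (a − b)/√2) = (1/√2, -1/√2).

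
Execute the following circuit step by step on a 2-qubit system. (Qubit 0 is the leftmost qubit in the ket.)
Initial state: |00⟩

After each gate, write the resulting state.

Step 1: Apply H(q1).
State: 1/√2|00⟩ + 1/√2|01⟩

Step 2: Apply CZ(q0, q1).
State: 1/√2|00⟩ + 1/√2|01⟩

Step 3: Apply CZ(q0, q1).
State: 1/√2|00⟩ + 1/√2|01⟩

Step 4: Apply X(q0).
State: 1/√2|10⟩ + 1/√2|11⟩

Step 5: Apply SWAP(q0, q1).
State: 1/√2|01⟩ + 1/√2|11⟩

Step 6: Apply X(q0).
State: 1/√2|01⟩ + 1/√2|11⟩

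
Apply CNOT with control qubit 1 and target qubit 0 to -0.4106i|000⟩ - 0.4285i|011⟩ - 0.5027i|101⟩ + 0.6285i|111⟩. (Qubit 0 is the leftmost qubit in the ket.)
-0.4106i|000⟩ + 0.6285i|011⟩ - 0.5027i|101⟩ - 0.4285i|111⟩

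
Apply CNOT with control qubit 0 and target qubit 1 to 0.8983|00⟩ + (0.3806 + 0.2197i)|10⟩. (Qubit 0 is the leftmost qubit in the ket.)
0.8983|00⟩ + (0.3806 + 0.2197i)|11⟩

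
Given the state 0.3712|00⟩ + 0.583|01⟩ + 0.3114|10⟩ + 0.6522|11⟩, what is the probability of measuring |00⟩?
0.1378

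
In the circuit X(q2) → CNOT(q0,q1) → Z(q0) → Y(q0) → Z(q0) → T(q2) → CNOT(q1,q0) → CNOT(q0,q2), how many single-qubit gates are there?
5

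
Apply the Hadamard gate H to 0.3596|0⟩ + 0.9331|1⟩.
0.9141|0⟩ - 0.4055|1⟩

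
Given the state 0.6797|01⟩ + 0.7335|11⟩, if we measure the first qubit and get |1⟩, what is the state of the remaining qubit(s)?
|1⟩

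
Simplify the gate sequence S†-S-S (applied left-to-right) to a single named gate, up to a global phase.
S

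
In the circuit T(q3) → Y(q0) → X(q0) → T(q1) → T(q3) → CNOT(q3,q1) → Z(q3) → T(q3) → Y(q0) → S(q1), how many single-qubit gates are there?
9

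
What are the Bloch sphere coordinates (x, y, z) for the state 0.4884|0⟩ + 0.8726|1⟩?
(0.8524, 0, -0.5229)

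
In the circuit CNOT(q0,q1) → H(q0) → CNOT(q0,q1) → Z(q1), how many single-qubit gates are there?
2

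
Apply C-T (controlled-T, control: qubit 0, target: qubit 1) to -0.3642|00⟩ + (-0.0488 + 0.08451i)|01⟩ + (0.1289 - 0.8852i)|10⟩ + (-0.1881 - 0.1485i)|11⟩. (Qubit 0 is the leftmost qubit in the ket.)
-0.3642|00⟩ + (-0.0488 + 0.08451i)|01⟩ + (0.1289 - 0.8852i)|10⟩ + (-0.028 - 0.238i)|11⟩

C-T leaves the control-|0⟩ kets |00⟩, |01⟩ unchanged and applies T to qubit 1 on the control-|1⟩ pair (|10⟩, |11⟩).
T = [[1, 0], [0, (1/√2 + (1/√2)i)]].
With a = amp(|10⟩) = (0.1289 - 0.8852i) and b = amp(|11⟩) = (-0.1881 - 0.1485i):
new amp(|10⟩) = (1)·a = (0.1289 - 0.8852i)
new amp(|11⟩) = (1/√2 + (1/√2)i)·b = (-0.028 - 0.238i)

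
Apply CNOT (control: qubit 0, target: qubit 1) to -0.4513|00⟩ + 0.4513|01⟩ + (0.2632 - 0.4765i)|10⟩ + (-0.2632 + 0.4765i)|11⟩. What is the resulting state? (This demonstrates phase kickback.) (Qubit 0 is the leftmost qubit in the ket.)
-0.4513|00⟩ + 0.4513|01⟩ + (-0.2632 + 0.4765i)|10⟩ + (0.2632 - 0.4765i)|11⟩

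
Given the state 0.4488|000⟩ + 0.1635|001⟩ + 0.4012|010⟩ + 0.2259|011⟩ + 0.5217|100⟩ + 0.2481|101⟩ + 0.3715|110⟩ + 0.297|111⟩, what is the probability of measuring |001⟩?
0.02673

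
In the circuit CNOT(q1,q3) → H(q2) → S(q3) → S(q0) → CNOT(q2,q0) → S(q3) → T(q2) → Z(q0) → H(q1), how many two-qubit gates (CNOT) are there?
2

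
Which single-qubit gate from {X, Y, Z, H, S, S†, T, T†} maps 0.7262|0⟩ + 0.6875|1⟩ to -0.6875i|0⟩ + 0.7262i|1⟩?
Y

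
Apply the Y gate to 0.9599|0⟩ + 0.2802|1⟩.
-0.2802i|0⟩ + 0.9599i|1⟩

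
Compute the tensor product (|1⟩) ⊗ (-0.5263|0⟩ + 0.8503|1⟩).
-0.5263|10⟩ + 0.8503|11⟩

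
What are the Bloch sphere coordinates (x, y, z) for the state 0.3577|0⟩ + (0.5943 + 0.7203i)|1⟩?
(0.4252, 0.5153, -0.7441)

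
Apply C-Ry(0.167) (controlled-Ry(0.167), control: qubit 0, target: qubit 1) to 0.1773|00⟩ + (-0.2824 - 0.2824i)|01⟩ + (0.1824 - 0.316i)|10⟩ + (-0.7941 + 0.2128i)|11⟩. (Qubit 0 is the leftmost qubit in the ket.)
0.1773|00⟩ + (-0.2824 - 0.2824i)|01⟩ + (0.248 - 0.3326i)|10⟩ + (-0.7761 + 0.1857i)|11⟩

C-Ry(0.167) leaves the control-|0⟩ kets |00⟩, |01⟩ unchanged and applies Ry(0.167) to qubit 1 on the control-|1⟩ pair (|10⟩, |11⟩).
Ry(0.167) = [[cos(θ/2), −sin(θ/2)], [sin(θ/2), cos(θ/2)]]; θ = 0.167, cos(θ/2) ≈ 0.996516, sin(θ/2) ≈ 0.083403.
With a = amp(|10⟩) = (0.1824 - 0.316i) and b = amp(|11⟩) = (-0.7941 + 0.2128i):
new amp(|10⟩) = (0.996516)·a + (-0.083403)·b = (0.248 - 0.3326i)
new amp(|11⟩) = (0.083403)·a + (0.996516)·b = (-0.7761 + 0.1857i)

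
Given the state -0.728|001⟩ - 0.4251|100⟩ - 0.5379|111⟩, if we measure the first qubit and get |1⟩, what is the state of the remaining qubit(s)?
-0.62|00⟩ - 0.7846|11⟩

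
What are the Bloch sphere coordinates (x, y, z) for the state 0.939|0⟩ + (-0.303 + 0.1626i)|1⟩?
(-0.569, 0.3054, 0.7635)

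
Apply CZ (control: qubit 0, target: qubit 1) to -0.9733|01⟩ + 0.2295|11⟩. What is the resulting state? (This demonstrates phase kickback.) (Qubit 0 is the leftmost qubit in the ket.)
-0.9733|01⟩ - 0.2295|11⟩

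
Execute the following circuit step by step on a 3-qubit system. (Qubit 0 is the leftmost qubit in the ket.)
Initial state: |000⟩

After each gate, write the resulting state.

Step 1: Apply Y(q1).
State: i|010⟩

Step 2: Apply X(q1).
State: i|000⟩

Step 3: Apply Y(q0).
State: -|100⟩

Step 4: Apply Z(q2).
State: -|100⟩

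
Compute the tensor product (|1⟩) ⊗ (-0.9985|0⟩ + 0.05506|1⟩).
-0.9985|10⟩ + 0.05506|11⟩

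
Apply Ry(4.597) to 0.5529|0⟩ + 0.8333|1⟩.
-0.99|0⟩ - 0.1414|1⟩

Ry(4.597) = [[cos(θ/2), −sin(θ/2)], [sin(θ/2), cos(θ/2)]]; θ = 4.597, cos(θ/2) ≈ -0.665157, sin(θ/2) ≈ 0.746704.
With a = amp(|0⟩) = 0.5529 and b = amp(|1⟩) = 0.8333:
new amp(|0⟩) = (-0.665157)·a + (-0.746704)·b = -0.99
new amp(|1⟩) = (0.746704)·a + (-0.665157)·b = -0.1414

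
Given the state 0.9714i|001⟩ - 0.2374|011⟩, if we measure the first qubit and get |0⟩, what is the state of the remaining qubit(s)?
0.9714i|01⟩ - 0.2374|11⟩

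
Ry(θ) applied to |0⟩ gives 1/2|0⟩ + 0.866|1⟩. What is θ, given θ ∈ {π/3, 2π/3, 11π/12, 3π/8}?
2π/3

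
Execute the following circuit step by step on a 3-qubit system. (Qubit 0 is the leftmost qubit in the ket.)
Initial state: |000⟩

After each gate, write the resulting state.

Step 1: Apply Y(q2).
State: i|001⟩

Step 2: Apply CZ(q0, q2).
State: i|001⟩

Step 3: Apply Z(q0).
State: i|001⟩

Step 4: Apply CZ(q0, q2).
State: i|001⟩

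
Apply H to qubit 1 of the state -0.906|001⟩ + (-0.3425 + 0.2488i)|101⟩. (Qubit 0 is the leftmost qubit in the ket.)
-0.6406|001⟩ - 0.6406|011⟩ + (-0.2422 + 0.1759i)|101⟩ + (-0.2422 + 0.1759i)|111⟩

H on qubit 1 mixes each pair of kets that differ only in qubit 1: amplitudes (a, b) of (|…0…⟩, |…1…⟩) become ((a + b)/√2, (a − b)/√2). Kets absent from the input have amplitude 0.
(|001⟩, |011⟩): (a, b) = (-0.906, 0) → (-0.6406, -0.6406)
(|101⟩, |111⟩): (a, b) = ((-0.3425 + 0.2488i), 0) → ((-0.2422 + 0.1759i), (-0.2422 + 0.1759i))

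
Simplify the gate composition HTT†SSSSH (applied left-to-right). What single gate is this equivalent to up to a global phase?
I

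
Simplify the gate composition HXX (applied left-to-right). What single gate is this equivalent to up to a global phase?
H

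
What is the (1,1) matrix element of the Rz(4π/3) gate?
(-1/2 + 0.866i)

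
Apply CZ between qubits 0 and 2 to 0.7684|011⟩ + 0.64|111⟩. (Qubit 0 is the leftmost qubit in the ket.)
0.7684|011⟩ - 0.64|111⟩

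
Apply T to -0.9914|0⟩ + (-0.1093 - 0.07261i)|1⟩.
-0.9914|0⟩ + (-0.02594 - 0.1286i)|1⟩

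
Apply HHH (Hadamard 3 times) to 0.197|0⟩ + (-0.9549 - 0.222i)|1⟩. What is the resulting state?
(-0.5359 - 0.157i)|0⟩ + (0.8145 + 0.157i)|1⟩

H² = I, so H^3 = H: a single Hadamard. With (a, b) = (0.197, (-0.9549 - 0.222i)), H gives ((a + b)/√2, (a − b)/√2) = ((-0.5359 - 0.157i), (0.8145 + 0.157i)).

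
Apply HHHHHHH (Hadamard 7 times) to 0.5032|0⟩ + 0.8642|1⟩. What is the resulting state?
0.9669|0⟩ - 0.2553|1⟩

H² = I, so H^7 = H: a single Hadamard. With (a, b) = (0.5032, 0.8642), H gives ((a + b)/√2, (a − b)/√2) = (0.9669, -0.2553).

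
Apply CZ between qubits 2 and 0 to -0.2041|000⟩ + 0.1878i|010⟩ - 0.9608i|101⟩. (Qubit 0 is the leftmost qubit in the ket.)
-0.2041|000⟩ + 0.1878i|010⟩ + 0.9608i|101⟩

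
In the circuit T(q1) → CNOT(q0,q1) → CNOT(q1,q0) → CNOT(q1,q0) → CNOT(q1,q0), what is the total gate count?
5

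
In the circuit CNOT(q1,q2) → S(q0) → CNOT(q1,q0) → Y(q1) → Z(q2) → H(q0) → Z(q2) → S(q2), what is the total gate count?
8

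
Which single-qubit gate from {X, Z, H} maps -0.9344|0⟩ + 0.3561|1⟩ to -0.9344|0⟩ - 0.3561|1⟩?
Z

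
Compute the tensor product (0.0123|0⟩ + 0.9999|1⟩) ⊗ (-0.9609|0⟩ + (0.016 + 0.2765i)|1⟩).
-0.01182|00⟩ + (0.0001968 + 0.003401i)|01⟩ - 0.9608|10⟩ + (0.016 + 0.2765i)|11⟩

amp(|b₁b₂…⟩) = product of the factor amplitudes for bits b₁, b₂, …; only kets whose every factor amplitude is nonzero survive.
|00⟩: (0.0123)(-0.9609) = -0.01182
|01⟩: (0.0123)(0.016 + 0.2765i) = (0.0001968 + 0.003401i)
|10⟩: (0.9999)(-0.9609) = -0.9608
|11⟩: (0.9999)(0.016 + 0.2765i) = (0.016 + 0.2765i)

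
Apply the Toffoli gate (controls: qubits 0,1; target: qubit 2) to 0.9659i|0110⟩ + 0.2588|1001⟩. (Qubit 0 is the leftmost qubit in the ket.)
0.9659i|0110⟩ + 0.2588|1001⟩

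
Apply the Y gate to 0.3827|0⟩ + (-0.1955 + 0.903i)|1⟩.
(0.903 + 0.1955i)|0⟩ + 0.3827i|1⟩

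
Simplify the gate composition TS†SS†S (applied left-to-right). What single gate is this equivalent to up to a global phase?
T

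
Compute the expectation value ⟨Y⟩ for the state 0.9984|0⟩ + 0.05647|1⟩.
0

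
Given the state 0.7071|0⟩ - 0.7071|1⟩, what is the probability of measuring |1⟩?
0.5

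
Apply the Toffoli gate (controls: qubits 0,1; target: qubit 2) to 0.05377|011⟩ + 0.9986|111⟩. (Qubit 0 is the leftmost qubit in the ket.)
0.05377|011⟩ + 0.9986|110⟩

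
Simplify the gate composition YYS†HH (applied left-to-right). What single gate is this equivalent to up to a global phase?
S†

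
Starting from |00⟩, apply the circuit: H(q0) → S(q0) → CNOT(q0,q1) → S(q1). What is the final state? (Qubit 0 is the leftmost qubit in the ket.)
1/√2|00⟩ - 1/√2|11⟩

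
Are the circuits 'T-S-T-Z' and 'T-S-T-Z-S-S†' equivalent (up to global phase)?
Yes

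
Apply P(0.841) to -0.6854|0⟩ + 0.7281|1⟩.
-0.6854|0⟩ + (0.4854 + 0.5427i)|1⟩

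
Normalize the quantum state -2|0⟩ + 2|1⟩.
-1/√2|0⟩ + 1/√2|1⟩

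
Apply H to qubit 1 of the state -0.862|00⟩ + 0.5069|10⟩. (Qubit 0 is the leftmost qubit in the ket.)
-0.6095|00⟩ - 0.6095|01⟩ + 0.3584|10⟩ + 0.3584|11⟩

H on qubit 1 mixes each pair of kets that differ only in qubit 1: amplitudes (a, b) of (|…0…⟩, |…1…⟩) become ((a + b)/√2, (a − b)/√2). Kets absent from the input have amplitude 0.
(|00⟩, |01⟩): (a, b) = (-0.862, 0) → (-0.6095, -0.6095)
(|10⟩, |11⟩): (a, b) = (0.5069, 0) → (0.3584, 0.3584)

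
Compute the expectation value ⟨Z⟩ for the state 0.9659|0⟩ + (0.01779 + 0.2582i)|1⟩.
0.866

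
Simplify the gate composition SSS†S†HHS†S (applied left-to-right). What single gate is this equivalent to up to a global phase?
I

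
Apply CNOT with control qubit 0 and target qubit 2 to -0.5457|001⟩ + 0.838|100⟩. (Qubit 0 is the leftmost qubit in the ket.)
-0.5457|001⟩ + 0.838|101⟩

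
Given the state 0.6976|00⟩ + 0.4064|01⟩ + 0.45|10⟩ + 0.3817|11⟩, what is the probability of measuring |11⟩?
0.1457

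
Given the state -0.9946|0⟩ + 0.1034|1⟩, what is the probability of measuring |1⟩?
0.01069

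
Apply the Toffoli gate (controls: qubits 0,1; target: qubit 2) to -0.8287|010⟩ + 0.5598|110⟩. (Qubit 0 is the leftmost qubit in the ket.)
-0.8287|010⟩ + 0.5598|111⟩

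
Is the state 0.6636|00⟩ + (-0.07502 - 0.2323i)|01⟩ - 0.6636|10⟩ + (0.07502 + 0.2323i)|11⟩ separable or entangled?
Separable

Writing the state as a|00⟩ + b|01⟩ + c|10⟩ + d|11⟩, it is a product state iff ad − bc = 0.
Here (a, b, c, d) = (0.6636, (-0.07502 - 0.2323i), -0.6636, (0.07502 + 0.2323i)): ad − bc = (0.6636)(0.07502 + 0.2323i) − (-0.07502 - 0.2323i)(-0.6636) = 0, so the state is separable.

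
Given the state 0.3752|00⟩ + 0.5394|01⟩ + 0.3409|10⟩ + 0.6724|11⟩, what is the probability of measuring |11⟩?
0.4521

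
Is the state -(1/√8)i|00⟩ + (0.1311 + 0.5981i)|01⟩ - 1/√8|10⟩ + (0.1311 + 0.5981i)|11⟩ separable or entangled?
Entangled

Writing the state as a|00⟩ + b|01⟩ + c|10⟩ + d|11⟩, it is a product state iff ad − bc = 0.
Here (a, b, c, d) = (-(1/√8)i, (0.1311 + 0.5981i), -1/√8, (0.1311 + 0.5981i)): ad − bc = (-(1/√8)i)(0.1311 + 0.5981i) − (0.1311 + 0.5981i)(-1/√8) = (0.2578 + 0.1651i) ≠ 0, so the state is entangled.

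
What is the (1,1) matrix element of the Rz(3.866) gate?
(-0.3543 + 0.9351i)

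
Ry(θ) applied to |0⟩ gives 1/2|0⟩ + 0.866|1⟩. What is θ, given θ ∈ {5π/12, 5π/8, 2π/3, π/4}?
2π/3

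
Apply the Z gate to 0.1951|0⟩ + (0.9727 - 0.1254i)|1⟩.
0.1951|0⟩ + (-0.9727 + 0.1254i)|1⟩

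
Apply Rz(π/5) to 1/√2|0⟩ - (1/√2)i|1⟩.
(0.6725 - 0.2185i)|0⟩ + (0.2185 - 0.6725i)|1⟩

Rz(π/5) = [[e^(−iθ/2), 0], [0, e^(iθ/2)]] with e^(±iθ/2) = cos(θ/2) ± i·sin(θ/2); θ = π/5, cos(θ/2) ≈ 0.951057, sin(θ/2) ≈ 0.309017.
With a = amp(|0⟩) = 1/√2 and b = amp(|1⟩) = -(1/√2)i:
new amp(|0⟩) = (0.951057 - 0.309017i)·a = (0.6725 - 0.2185i)
new amp(|1⟩) = (0.951057 + 0.309017i)·b = (0.2185 - 0.6725i)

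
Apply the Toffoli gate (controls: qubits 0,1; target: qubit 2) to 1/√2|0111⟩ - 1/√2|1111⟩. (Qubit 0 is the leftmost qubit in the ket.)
1/√2|0111⟩ - 1/√2|1101⟩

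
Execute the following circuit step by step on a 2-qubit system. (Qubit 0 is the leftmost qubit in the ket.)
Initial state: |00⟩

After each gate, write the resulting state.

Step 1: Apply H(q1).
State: 1/√2|00⟩ + 1/√2|01⟩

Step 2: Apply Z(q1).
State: 1/√2|00⟩ - 1/√2|01⟩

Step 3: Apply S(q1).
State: 1/√2|00⟩ - (1/√2)i|01⟩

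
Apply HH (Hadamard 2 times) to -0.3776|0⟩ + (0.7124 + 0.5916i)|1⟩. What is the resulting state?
-0.3776|0⟩ + (0.7124 + 0.5916i)|1⟩

H² = I, so an even number of Hadamards cancels: H^2 = I and the state is unchanged.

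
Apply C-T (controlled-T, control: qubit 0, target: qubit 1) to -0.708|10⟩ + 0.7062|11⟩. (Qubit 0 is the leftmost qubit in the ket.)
-0.708|10⟩ + (0.4994 + 0.4994i)|11⟩

C-T leaves the control-|0⟩ kets |00⟩, |01⟩ unchanged and applies T to qubit 1 on the control-|1⟩ pair (|10⟩, |11⟩).
T = [[1, 0], [0, (1/√2 + (1/√2)i)]].
With a = amp(|10⟩) = -0.708 and b = amp(|11⟩) = 0.7062:
new amp(|10⟩) = (1)·a = -0.708
new amp(|11⟩) = (1/√2 + (1/√2)i)·b = (0.4994 + 0.4994i)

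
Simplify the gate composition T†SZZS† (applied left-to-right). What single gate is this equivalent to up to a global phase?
T†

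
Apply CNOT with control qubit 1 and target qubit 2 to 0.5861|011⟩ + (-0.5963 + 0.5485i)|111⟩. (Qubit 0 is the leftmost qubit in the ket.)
0.5861|010⟩ + (-0.5963 + 0.5485i)|110⟩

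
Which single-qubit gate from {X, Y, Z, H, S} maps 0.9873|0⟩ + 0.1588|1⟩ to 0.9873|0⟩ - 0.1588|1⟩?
Z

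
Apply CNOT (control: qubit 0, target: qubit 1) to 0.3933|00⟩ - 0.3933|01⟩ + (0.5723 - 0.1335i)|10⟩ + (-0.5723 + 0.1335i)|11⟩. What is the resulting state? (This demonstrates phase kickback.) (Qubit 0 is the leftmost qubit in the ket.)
0.3933|00⟩ - 0.3933|01⟩ + (-0.5723 + 0.1335i)|10⟩ + (0.5723 - 0.1335i)|11⟩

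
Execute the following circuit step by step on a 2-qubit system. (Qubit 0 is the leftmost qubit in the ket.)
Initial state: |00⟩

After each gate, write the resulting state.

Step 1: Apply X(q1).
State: |01⟩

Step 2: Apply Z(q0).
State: |01⟩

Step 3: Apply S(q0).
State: |01⟩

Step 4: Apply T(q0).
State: |01⟩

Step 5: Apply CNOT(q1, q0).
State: |11⟩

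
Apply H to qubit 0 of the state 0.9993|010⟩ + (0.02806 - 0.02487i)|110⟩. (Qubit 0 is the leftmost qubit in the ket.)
(0.7265 - 0.01759i)|010⟩ + (0.6868 + 0.01759i)|110⟩

H on qubit 0 mixes each pair of kets that differ only in qubit 0: amplitudes (a, b) of (|…0…⟩, |…1…⟩) become ((a + b)/√2, (a − b)/√2). Kets absent from the input have amplitude 0.
(|010⟩, |110⟩): (a, b) = (0.9993, (0.02806 - 0.02487i)) → ((0.7265 - 0.01759i), (0.6868 + 0.01759i))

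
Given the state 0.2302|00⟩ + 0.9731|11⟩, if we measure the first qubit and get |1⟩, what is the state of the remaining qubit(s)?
|1⟩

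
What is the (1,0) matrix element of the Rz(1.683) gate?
0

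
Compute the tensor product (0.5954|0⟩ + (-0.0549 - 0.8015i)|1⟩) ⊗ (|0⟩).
0.5954|00⟩ + (-0.0549 - 0.8015i)|10⟩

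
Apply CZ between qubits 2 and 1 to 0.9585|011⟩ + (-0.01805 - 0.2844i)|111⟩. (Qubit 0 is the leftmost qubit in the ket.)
-0.9585|011⟩ + (0.01805 + 0.2844i)|111⟩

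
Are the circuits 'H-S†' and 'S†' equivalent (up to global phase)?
No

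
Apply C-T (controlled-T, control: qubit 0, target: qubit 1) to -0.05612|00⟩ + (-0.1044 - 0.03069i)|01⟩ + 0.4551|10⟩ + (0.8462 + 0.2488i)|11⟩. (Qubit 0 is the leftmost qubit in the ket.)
-0.05612|00⟩ + (-0.1044 - 0.03069i)|01⟩ + 0.4551|10⟩ + (0.4224 + 0.7743i)|11⟩

C-T leaves the control-|0⟩ kets |00⟩, |01⟩ unchanged and applies T to qubit 1 on the control-|1⟩ pair (|10⟩, |11⟩).
T = [[1, 0], [0, (1/√2 + (1/√2)i)]].
With a = amp(|10⟩) = 0.4551 and b = amp(|11⟩) = (0.8462 + 0.2488i):
new amp(|10⟩) = (1)·a = 0.4551
new amp(|11⟩) = (1/√2 + (1/√2)i)·b = (0.4224 + 0.7743i)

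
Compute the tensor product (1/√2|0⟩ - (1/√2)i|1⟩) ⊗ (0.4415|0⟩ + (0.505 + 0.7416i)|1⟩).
0.3122|00⟩ + (0.3571 + 0.5244i)|01⟩ - 0.3122i|10⟩ + (0.5244 - 0.3571i)|11⟩

amp(|b₁b₂…⟩) = product of the factor amplitudes for bits b₁, b₂, …; only kets whose every factor amplitude is nonzero survive.
|00⟩: (1/√2)(0.4415) = 0.3122
|01⟩: (1/√2)(0.505 + 0.7416i) = (0.3571 + 0.5244i)
|10⟩: (-(1/√2)i)(0.4415) = -0.3122i
|11⟩: (-(1/√2)i)(0.505 + 0.7416i) = (0.5244 - 0.3571i)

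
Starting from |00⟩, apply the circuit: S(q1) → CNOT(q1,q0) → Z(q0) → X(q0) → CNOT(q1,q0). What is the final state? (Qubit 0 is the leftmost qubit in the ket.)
|10⟩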